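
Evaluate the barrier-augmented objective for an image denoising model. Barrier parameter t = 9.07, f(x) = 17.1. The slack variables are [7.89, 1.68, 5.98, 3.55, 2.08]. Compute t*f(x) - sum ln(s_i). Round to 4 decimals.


Step 1: Compute log-barrier.
ln values: [2.0656, 0.5188, 1.7884, 1.2669, 0.7324]
phi = -(2.0656 + 0.5188 + 1.7884 + 1.2669 + 0.7324) = -6.3721
Step 2: Compute augmented objective.
t*f(x) = 9.07*17.1 = 155.097
Total = 155.097 - 6.3721 = 148.7249


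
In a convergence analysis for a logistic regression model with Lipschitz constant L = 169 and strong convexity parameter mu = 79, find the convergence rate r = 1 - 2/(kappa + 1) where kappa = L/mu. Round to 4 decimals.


Step 1: Compute the condition number.
kappa = L/mu = 169/79 = 2.1392
Step 2: Compute the convergence rate.
r = 1 - 2/(kappa + 1) = 1 - 2*mu/(L + mu) = (L - mu)/(L + mu) = 90/248 = 0.3629


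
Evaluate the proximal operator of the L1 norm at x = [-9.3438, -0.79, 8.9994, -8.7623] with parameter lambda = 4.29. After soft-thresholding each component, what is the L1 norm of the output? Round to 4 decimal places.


Soft-thresholding with lambda = 4.29:
prox(-9.3438) = sign(-9.3438)*max(|-9.3438| - 4.29, 0) = -5.0538
prox(-0.79) = sign(-0.79)*max(|-0.79| - 4.29, 0) = 0.0
prox(8.9994) = sign(8.9994)*max(|8.9994| - 4.29, 0) = 4.7094
prox(-8.7623) = sign(-8.7623)*max(|-8.7623| - 4.29, 0) = -4.4723
prox(x) = [-5.0538, 0.0, 4.7094, -4.4723]
||prox(x)||_1 = 5.0538 + 0.0 + 4.7094 + 4.4723 = 14.2355


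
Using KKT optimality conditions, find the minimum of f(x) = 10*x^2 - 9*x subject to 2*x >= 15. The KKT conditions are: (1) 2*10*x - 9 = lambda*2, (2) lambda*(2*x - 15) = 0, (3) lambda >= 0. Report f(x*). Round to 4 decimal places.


Step 1: Try lambda = 0 (constraint inactive).
x_unc = 9/(2*10) = 0.45
Check: 2*0.45 = 0.9 < 15 -- violated!
Step 2: Constraint must be active: 2*x = 15
x* = 15/2 = 7.5
lambda = (2*10*7.5 - 9)/2 = 70.5
Step 3: Compute optimal value.
f(x*) = 10*7.5^2 - 9*7.5 = 495.0


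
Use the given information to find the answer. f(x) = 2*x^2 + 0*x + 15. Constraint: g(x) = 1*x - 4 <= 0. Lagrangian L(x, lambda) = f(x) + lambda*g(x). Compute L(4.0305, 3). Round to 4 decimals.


Step 1: Evaluate f(x).
f(4.0305) = 2*4.0305^2 + 0*4.0305 + 15 = 47.4899
Step 2: Evaluate g(x).
g(4.0305) = 1*4.0305 - 4 = 0.0305
Step 3: Compute Lagrangian.
L = 47.4899 + 3*0.0305 = 47.5814


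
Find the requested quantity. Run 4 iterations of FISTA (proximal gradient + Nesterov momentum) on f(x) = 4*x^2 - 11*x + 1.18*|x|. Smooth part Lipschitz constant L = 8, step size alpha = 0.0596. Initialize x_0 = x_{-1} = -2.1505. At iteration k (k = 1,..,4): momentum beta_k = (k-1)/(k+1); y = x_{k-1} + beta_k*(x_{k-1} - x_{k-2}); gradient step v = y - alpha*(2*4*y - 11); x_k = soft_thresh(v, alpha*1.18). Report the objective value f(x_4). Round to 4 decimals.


FISTA on f(x) = 4*x^2 - 11*x + 1.18*|x|
L = 8, alpha = 0.0596
Iteration 1: beta = 0.0, y = -2.1505 + 0.0*(-2.1505 + 2.1505) = -2.1505
  grad(y) = -28.204, v = y - alpha*grad = -0.4695
  prox(v) = soft_thresh(-0.4695, 0.0703) = -0.3992
Iteration 2: beta = 0.3333, y = -0.3992 + 0.3333*(-0.3992 + 2.1505) = 0.1845
  grad(y) = -9.5236, v = y - alpha*grad = 0.7522
  prox(v) = soft_thresh(0.7522, 0.0703) = 0.6818
Iteration 3: beta = 0.5, y = 0.6818 + 0.5*(0.6818 + 0.3992) = 1.2223
  grad(y) = -1.2212, v = y - alpha*grad = 1.2951
  prox(v) = soft_thresh(1.2951, 0.0703) = 1.2248
Iteration 4: beta = 0.6, y = 1.2248 + 0.6*(1.2248 - 0.6818) = 1.5506
  grad(y) = 1.4047, v = y - alpha*grad = 1.4669
  prox(v) = soft_thresh(1.4669, 0.0703) = 1.3965
f(x_4) = 4*1.3965^2 - 11*1.3965 + 1.18*|1.3965| = -5.9127


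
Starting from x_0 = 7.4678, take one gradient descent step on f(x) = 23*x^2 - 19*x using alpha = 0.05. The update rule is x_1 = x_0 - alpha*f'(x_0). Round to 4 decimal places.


We compute the gradient at x_0 and apply the update.
f'(x) = 46*x - 19
f'(7.4678) = 46*7.4678 - 19 = 324.5188
x_1 = 7.4678 - 0.05*324.5188 = -8.7581


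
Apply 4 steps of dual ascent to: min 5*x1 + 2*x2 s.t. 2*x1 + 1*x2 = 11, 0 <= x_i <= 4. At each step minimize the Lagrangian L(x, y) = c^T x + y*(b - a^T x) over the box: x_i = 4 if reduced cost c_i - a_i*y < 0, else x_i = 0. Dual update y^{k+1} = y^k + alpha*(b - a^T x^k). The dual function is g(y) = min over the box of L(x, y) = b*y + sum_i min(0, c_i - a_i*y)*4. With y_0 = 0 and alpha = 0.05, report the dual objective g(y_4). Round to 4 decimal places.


Dual ascent for LP: min 5*x1 + 2*x2, 2*x1 + 1*x2 = 11, 0 <= x_i <= 4
Step 1: y^k = 0.0, reduced costs: (5.0, 2.0)
  x^k = (0.0, 0.0), subgradient = b - a^T x = 11.0
  y^{k+1} = 0.0 + 0.05*11.0 = 0.55
Step 2: y^k = 0.55, reduced costs: (3.9, 1.45)
  x^k = (0.0, 0.0), subgradient = b - a^T x = 11.0
  y^{k+1} = 0.55 + 0.05*11.0 = 1.1
Step 3: y^k = 1.1, reduced costs: (2.8, 0.9)
  x^k = (0.0, 0.0), subgradient = b - a^T x = 11.0
  y^{k+1} = 1.1 + 0.05*11.0 = 1.65
Step 4: y^k = 1.65, reduced costs: (1.7, 0.35)
  x^k = (0.0, 0.0), subgradient = b - a^T x = 11.0
  y^{k+1} = 1.65 + 0.05*11.0 = 2.2
Dual objective at y_4 = 2.2: reduced costs (0.6, -0.2), box minimizer x = (0.0, 4.0)
g(y_4) = b*y + (c1 - a1*y)*x1 + (c2 - a2*y)*x2 = 11*2.2 + 0.6*0.0 + (-0.2)*4.0 = 24.2 + 0.0 - 0.8 = 23.4


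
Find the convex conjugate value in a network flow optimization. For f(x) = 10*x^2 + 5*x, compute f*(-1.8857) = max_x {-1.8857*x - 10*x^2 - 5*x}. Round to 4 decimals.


f*(y) = sup_x {y*x - a*x^2 - b*x} = sup_x {(y-b)*x - a*x^2}
FOC: (y - b) - 2a*x = 0 => x* = (y - b)/(2a)
x* = (-1.8857 - 5)/(2*10) = -0.3443
f*(-1.8857) = (y-b)^2/(4a) = (-1.8857 - 5)^2/(4*10)
= 47.4129/40 = 1.1853


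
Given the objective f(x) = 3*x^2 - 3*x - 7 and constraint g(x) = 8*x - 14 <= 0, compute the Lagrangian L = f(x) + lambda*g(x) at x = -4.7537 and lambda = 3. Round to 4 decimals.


Step 1: Evaluate f(x).
f(-4.7537) = 3*(-4.7537)^2 - 3*(-4.7537) - 7 = 75.0541
Step 2: Evaluate g(x).
g(-4.7537) = 8*-4.7537 - 14 = -52.0296
Step 3: Compute Lagrangian.
L = 75.0541 + 3*-52.0296 = -81.0347


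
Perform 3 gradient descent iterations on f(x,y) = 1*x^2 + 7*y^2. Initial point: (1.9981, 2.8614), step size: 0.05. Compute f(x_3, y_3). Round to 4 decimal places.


Gradient descent on f(x,y) = 1*x^2 + 7*y^2.
Starting point: (1.9981, 2.8614), alpha = 0.05
Step 1: grad_x = 2*1*1.9981 = 3.9962, grad_y = 2*7*2.8614 = 40.0596
  x_1 = 1.9981 - 0.05*3.9962 = 1.7983
  y_1 = 2.8614 - 0.05*40.0596 = 0.8584
Step 2: grad_x = 2*1*1.7983 = 3.5966, grad_y = 2*7*0.8584 = 12.0179
  x_2 = 1.7983 - 0.05*3.5966 = 1.6185
  y_2 = 0.8584 - 0.05*12.0179 = 0.2575
Step 3: grad_x = 2*1*1.6185 = 3.2369, grad_y = 2*7*0.2575 = 3.6054
  x_3 = 1.6185 - 0.05*3.2369 = 1.4566
  y_3 = 0.2575 - 0.05*3.6054 = 0.0773
f(1.4566, 0.0773) = 1*1.4566^2 + 7*0.0773^2 = 2.1635


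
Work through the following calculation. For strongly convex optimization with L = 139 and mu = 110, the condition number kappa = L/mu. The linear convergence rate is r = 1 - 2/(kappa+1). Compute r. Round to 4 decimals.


Step 1: Compute the condition number.
kappa = L/mu = 139/110 = 1.2636
Step 2: Compute the convergence rate.
r = 1 - 2/(kappa + 1) = 1 - 2*mu/(L + mu) = (L - mu)/(L + mu) = 29/249 = 0.1165


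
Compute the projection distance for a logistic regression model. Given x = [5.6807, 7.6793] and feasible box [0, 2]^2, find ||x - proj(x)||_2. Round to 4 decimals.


Project each component onto [0, 2].
clip(5.6807) = 2.0, clip(7.6793) = 2.0
Projection = [2.0, 2.0]
Squared diffs: [13.5476, 32.2544]
Distance = sqrt(45.802) = 6.7677


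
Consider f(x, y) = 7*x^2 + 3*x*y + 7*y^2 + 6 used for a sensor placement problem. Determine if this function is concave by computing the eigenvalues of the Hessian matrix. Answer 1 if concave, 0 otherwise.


The Hessian of f(x,y) = 7*x^2 + 3*x*y + 7*y^2 + 6 is:
H = [[14, 3], [3, 14]]
Trace = 14 + 14 = 28
Determinant = 14*14 - (3)^2 = 187
Discriminant = (28)^2 - 4*187 = 36.0
Eigenvalues: lambda_1 = 11.0, lambda_2 = 17.0
The function is not concave.

0


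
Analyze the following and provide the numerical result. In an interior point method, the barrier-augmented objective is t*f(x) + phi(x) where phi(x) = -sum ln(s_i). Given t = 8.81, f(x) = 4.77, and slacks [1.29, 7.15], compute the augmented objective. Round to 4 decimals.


Step 1: Compute log-barrier.
ln values: [0.2546, 1.9671]
phi = -(0.2546 + 1.9671) = -2.2218
Step 2: Compute augmented objective.
t*f(x) = 8.81*4.77 = 42.0237
Total = 42.0237 - 2.2218 = 39.8019


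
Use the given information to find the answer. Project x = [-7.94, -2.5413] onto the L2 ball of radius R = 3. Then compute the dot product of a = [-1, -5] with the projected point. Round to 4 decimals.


Step 1: Compute ||x|| (intermediates to 6 decimals).
||x|| = sqrt((-7.94)^2 + (-2.5413)^2) = 8.336774
Step 2: Project.
Since ||x|| > R, scale = R/||x|| = 3/8.336774 = 0.359851, proj(x) = scale * x
proj(x) = [-2.857217, -0.914489]
Step 3: Dot product.
a^T * proj(x) = -1*(-2.857217) - 5*(-0.914489) = 7.4297


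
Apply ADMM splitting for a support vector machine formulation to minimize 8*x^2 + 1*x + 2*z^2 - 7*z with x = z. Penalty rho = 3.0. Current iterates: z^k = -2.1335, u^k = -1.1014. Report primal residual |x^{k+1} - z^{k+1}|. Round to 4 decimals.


ADMM iteration with rho = 3.0, z^k = -2.1335, u^k = -1.1014
Step 1: x-update.
Minimize 8*x^2 + 1*x + (3.0/2)*(x + 2.1335 - 1.1014)^2
FOC: (2*8 + 3.0)*x = -1 + 3.0*(-2.1335 + 1.1014)
x^{k+1} = -0.2156
Step 2: z-update.
Minimize 2*z^2 - 7*z + (3.0/2)*(-0.2156 - z - 1.1014)^2
FOC: (2*2 + 3.0)*z = 7 + 3.0*(-0.2156 - 1.1014)
z^{k+1} = 0.4356
Step 3: u-update.
u^{k+1} = -1.1014 - 0.2156 - 0.4356 = -1.7526
Step 4: Primal residual = |-0.2156 - 0.4356| = 0.6512


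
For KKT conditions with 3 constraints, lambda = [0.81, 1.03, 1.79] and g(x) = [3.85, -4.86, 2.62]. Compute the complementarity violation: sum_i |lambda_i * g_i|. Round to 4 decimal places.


KKT complementary slackness check:
lambda_1 * g_1 = 0.81 * 3.85 = 3.1185
lambda_2 * g_2 = 1.03 * -4.86 = -5.0058
lambda_3 * g_3 = 1.79 * 2.62 = 4.6898
Total violation = 3.1185 + 5.0058 + 4.6898 = 12.8141


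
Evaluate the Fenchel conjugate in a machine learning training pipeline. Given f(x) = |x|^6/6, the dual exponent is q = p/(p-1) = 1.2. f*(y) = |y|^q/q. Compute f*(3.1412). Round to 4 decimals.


The conjugate exponent q satisfies 1/p + 1/q = 1.
p = 6, so q = 6/(6 - 1) = 1.2
|y|^q = 3.1412^1.2 = 3.9493
f*(3.1412) = 3.9493 / 1.2 = 3.291


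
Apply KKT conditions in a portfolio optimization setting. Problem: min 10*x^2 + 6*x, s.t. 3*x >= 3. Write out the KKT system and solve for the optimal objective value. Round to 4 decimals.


Step 1: Try lambda = 0 (constraint inactive).
x_unc = -6/(2*10) = -0.3
Check: 3*-0.3 = -0.9 < 3 -- violated!
Step 2: Constraint must be active: 3*x = 3
x* = 3/3 = 1.0
lambda = (2*10*1.0 + 6)/3 = 8.6667
Step 3: Compute optimal value.
f(x*) = 10*1.0^2 + 6*1.0 = 16.0


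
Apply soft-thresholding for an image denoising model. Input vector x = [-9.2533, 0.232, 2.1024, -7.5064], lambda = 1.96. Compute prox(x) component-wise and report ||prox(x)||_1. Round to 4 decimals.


Soft-thresholding with lambda = 1.96:
prox(-9.2533) = sign(-9.2533)*max(|-9.2533| - 1.96, 0) = -7.2933
prox(0.232) = sign(0.232)*max(|0.232| - 1.96, 0) = 0.0
prox(2.1024) = sign(2.1024)*max(|2.1024| - 1.96, 0) = 0.1424
prox(-7.5064) = sign(-7.5064)*max(|-7.5064| - 1.96, 0) = -5.5464
prox(x) = [-7.2933, 0.0, 0.1424, -5.5464]
||prox(x)||_1 = 7.2933 + 0.0 + 0.1424 + 5.5464 = 12.9821


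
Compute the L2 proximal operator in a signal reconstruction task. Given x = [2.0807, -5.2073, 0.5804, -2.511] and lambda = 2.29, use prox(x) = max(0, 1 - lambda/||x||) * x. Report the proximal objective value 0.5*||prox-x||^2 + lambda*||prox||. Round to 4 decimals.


Step 1: Compute ||x||.
||x|| = 6.1715
Step 2: Compute scaling factor.
scale = max(0, 1 - 2.29/6.1715) = 0.6289
Step 3: prox(x) = [1.3086, -3.2751, 0.365, -1.5793]
||prox(x)|| = 3.8815
Step 4: Proximal objective.
0.5*||prox-x||^2 = 2.6221
lambda*||prox|| = 8.8886
Total = 11.5107


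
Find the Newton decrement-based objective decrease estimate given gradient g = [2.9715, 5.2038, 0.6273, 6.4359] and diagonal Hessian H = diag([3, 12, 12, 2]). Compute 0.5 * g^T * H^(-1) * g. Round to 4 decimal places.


Step 1: H is diagonal, so H^(-1) * g = [0.9905, 0.4337, 0.0523, 3.218].
Step 2: g^T H^(-1) g = sum_i g_i^2 / H_ii
  = (2.9715)^2/3 + (5.2038)^2/12 + (0.6273)^2/12 + (6.4359)^2/2
  = 2.9433 + 2.2566 + 0.0328 + 20.7104 = 25.9431
Step 3: Objective decrease = 0.5 * g^T H^(-1) g = 12.9715


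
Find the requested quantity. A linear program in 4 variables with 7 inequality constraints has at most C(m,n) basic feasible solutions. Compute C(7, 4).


Each vertex corresponds to some choice of n active constraints out of m, so the number of vertices is at most C(m, n) = m! / (n!(m-n)!).
m = 7, n = 4
Numerator: 7 * 6 * 5 * 4
Denominator: 4! = 24
C(7, 4) = 35


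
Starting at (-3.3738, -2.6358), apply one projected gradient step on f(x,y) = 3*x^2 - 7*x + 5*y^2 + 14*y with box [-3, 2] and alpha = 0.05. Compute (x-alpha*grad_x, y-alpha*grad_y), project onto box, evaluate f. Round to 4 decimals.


Step 1: Compute gradient at (-3.3738, -2.6358).
grad_x = 2*3*-3.3738 - 7 = -27.2428
grad_y = 2*5*-2.6358 + 14 = -12.358
Step 2: Gradient step.
x_raw = -3.3738 - 0.05*-27.2428 = -2.0117
y_raw = -2.6358 - 0.05*-12.358 = -2.0179
Step 3: Project onto [-3, 2].
x_proj = clip(-2.0117) = -2.0117
y_proj = clip(-2.0179) = -2.0179
Step 4: Evaluate f.
f(-2.0117, -2.0179) = 18.3309


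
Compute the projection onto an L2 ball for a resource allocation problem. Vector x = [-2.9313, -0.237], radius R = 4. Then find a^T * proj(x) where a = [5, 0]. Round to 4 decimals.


Step 1: Compute ||x|| (intermediates to 6 decimals).
||x|| = sqrt((-2.9313)^2 + (-0.237)^2) = 2.940865
Step 2: Project.
Since ||x|| <= R, proj = x (no scaling needed).
proj(x) = [-2.9313, -0.237]
Step 3: Dot product.
a^T * proj(x) = 5*(-2.9313) + 0*(-0.237) = -14.6565


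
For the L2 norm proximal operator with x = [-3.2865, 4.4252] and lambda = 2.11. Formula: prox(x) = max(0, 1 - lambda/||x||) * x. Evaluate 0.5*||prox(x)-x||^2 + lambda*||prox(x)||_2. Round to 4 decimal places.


Step 1: Compute ||x||.
||x|| = 5.5121
Step 2: Compute scaling factor.
scale = max(0, 1 - 2.11/5.5121) = 0.6172
Step 3: prox(x) = [-2.0285, 2.7313]
||prox(x)|| = 3.4021
Step 4: Proximal objective.
0.5*||prox-x||^2 = 2.2261
lambda*||prox|| = 7.1784
Total = 9.4045


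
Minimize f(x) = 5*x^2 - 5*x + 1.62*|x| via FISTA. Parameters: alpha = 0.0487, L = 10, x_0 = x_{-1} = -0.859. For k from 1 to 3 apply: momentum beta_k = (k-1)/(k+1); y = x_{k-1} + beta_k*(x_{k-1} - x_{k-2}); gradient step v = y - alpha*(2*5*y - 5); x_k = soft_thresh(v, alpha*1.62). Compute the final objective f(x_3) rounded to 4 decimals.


FISTA on f(x) = 5*x^2 - 5*x + 1.62*|x|
L = 10, alpha = 0.0487
Iteration 1: beta = 0.0, y = -0.859 + 0.0*(-0.859 + 0.859) = -0.859
  grad(y) = -13.59, v = y - alpha*grad = -0.1972
  prox(v) = soft_thresh(-0.1972, 0.0789) = -0.1183
Iteration 2: beta = 0.3333, y = -0.1183 + 0.3333*(-0.1183 + 0.859) = 0.1286
  grad(y) = -3.7136, v = y - alpha*grad = 0.3095
  prox(v) = soft_thresh(0.3095, 0.0789) = 0.2306
Iteration 3: beta = 0.5, y = 0.2306 + 0.5*(0.2306 + 0.1183) = 0.405
  grad(y) = -0.9497, v = y - alpha*grad = 0.4513
  prox(v) = soft_thresh(0.4513, 0.0789) = 0.3724
f(x_3) = 5*0.3724^2 - 5*0.3724 + 1.62*|0.3724| = -0.5653


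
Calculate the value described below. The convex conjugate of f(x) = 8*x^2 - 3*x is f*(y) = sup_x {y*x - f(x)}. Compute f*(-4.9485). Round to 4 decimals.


f*(y) = sup_x {y*x - a*x^2 - b*x} = sup_x {(y-b)*x - a*x^2}
FOC: (y - b) - 2a*x = 0 => x* = (y - b)/(2a)
x* = (-4.9485 + 3)/(2*8) = -0.1218
f*(-4.9485) = (y-b)^2/(4a) = (-4.9485 + 3)^2/(4*8)
= 3.7967/32 = 0.1186


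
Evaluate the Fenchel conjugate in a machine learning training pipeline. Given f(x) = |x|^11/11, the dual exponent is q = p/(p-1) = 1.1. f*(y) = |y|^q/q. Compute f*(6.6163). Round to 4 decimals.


The conjugate exponent q satisfies 1/p + 1/q = 1.
p = 11, so q = 11/(11 - 1) = 1.1
|y|^q = 6.6163^1.1 = 7.9924
f*(6.6163) = 7.9924 / 1.1 = 7.2658


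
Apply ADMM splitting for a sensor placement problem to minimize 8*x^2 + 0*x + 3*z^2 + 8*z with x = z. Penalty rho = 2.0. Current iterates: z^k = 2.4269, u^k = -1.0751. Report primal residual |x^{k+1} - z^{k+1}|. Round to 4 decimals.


ADMM iteration with rho = 2.0, z^k = 2.4269, u^k = -1.0751
Step 1: x-update.
Minimize 8*x^2 + 0*x + (2.0/2)*(x - 2.4269 - 1.0751)^2
FOC: (2*8 + 2.0)*x = 0 + 2.0*(2.4269 + 1.0751)
x^{k+1} = 0.3891
Step 2: z-update.
Minimize 3*z^2 + 8*z + (2.0/2)*(0.3891 - z - 1.0751)^2
FOC: (2*3 + 2.0)*z = -8 + 2.0*(0.3891 - 1.0751)
z^{k+1} = -1.1715
Step 3: u-update.
u^{k+1} = -1.0751 + 0.3891 + 1.1715 = 0.4855
Step 4: Primal residual = |0.3891 + 1.1715| = 1.5606


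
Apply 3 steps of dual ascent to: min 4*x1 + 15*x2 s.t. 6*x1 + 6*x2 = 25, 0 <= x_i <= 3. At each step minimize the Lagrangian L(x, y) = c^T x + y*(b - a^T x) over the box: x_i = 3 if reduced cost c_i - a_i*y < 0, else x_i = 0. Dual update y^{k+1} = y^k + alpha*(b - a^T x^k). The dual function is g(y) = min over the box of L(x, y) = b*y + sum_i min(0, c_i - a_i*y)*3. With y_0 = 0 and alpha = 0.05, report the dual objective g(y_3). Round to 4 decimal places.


Dual ascent for LP: min 4*x1 + 15*x2, 6*x1 + 6*x2 = 25, 0 <= x_i <= 3
Step 1: y^k = 0.0, reduced costs: (4.0, 15.0)
  x^k = (0.0, 0.0), subgradient = b - a^T x = 25.0
  y^{k+1} = 0.0 + 0.05*25.0 = 1.25
Step 2: y^k = 1.25, reduced costs: (-3.5, 7.5)
  x^k = (3.0, 0.0), subgradient = b - a^T x = 7.0
  y^{k+1} = 1.25 + 0.05*7.0 = 1.6
Step 3: y^k = 1.6, reduced costs: (-5.6, 5.4)
  x^k = (3.0, 0.0), subgradient = b - a^T x = 7.0
  y^{k+1} = 1.6 + 0.05*7.0 = 1.95
Dual objective at y_3 = 1.95: reduced costs (-7.7, 3.3), box minimizer x = (3.0, 0.0)
g(y_3) = b*y + (c1 - a1*y)*x1 + (c2 - a2*y)*x2 = 25*1.95 + (-7.7)*3.0 + 3.3*0.0 = 48.75 - 23.1 + 0.0 = 25.65


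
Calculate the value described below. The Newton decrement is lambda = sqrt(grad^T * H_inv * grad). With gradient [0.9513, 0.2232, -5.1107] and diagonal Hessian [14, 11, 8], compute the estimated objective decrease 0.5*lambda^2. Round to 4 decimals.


Step 1: H is diagonal, so H^(-1) * g = [0.068, 0.0203, -0.6388].
Step 2: g^T H^(-1) g = sum_i g_i^2 / H_ii
  = (0.9513)^2/14 + (0.2232)^2/11 + (-5.1107)^2/8
  = 0.0646 + 0.0045 + 3.2649 = 3.3341
Step 3: Objective decrease = 0.5 * g^T H^(-1) g = 1.667


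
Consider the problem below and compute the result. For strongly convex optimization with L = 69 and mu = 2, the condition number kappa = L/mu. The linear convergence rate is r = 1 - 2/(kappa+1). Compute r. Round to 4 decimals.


Step 1: Compute the condition number.
kappa = L/mu = 69/2 = 34.5
Step 2: Compute the convergence rate.
r = 1 - 2/(kappa + 1) = 1 - 2*mu/(L + mu) = (L - mu)/(L + mu) = 67/71 = 0.9437


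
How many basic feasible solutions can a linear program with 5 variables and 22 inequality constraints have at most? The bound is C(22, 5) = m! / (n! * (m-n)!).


Each vertex corresponds to some choice of n active constraints out of m, so the number of vertices is at most C(m, n) = m! / (n!(m-n)!).
m = 22, n = 5
Numerator: 22 * 21 * 20 * 19 * 18
Denominator: 5! = 120
C(22, 5) = 26334


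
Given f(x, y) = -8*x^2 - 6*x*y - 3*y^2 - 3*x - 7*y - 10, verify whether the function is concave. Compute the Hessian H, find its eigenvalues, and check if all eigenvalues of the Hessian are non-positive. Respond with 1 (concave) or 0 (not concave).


The Hessian of f(x,y) = -8*x^2 - 6*x*y - 3*y^2 - 3*x - 7*y - 10 is:
H = [[-16, -6], [-6, -6]]
Trace = -16 - 6 = -22
Determinant = -16*-6 - (-6)^2 = 60
Discriminant = (-22)^2 - 4*60 = 244.0
Eigenvalues: lambda_1 = -18.8102, lambda_2 = -3.1898
The function is concave.

1


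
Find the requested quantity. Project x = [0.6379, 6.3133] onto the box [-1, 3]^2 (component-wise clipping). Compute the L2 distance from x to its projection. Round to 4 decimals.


Project each component onto [-1, 3].
clip(0.6379) = 0.6379, clip(6.3133) = 3.0
Projection = [0.6379, 3.0]
Squared diffs: [0.0, 10.978]
Distance = sqrt(10.978) = 3.3133


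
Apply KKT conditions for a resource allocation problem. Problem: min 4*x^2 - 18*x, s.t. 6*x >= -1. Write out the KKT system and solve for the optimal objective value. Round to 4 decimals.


Step 1: Try lambda = 0 (constraint inactive).
Stationarity: 2*4*x - 18 = 0
x* = 18/(2*4) = 2.25
Check constraint: 6*2.25 = 13.5 >= -1 -- satisfied.
Step 2: Compute optimal value.
f(x*) = 4*2.25^2 - 18*2.25 = -20.25


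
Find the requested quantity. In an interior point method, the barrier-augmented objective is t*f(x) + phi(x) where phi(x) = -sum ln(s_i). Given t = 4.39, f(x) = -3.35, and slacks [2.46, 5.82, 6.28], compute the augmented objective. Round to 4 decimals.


Step 1: Compute log-barrier.
ln values: [0.9002, 1.7613, 1.8374]
phi = -(0.9002 + 1.7613 + 1.8374) = -4.4988
Step 2: Compute augmented objective.
t*f(x) = 4.39*-3.35 = -14.7065
Total = -14.7065 - 4.4988 = -19.2053


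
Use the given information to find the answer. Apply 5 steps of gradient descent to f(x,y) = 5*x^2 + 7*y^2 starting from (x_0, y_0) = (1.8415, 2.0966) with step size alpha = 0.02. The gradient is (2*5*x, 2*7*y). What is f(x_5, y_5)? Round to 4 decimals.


Gradient descent on f(x,y) = 5*x^2 + 7*y^2.
Starting point: (1.8415, 2.0966), alpha = 0.02
Step 1: grad_x = 2*5*1.8415 = 18.415, grad_y = 2*7*2.0966 = 29.3524
  x_1 = 1.8415 - 0.02*18.415 = 1.4732
  y_1 = 2.0966 - 0.02*29.3524 = 1.5096
Step 2: grad_x = 2*5*1.4732 = 14.732, grad_y = 2*7*1.5096 = 21.1337
  x_2 = 1.4732 - 0.02*14.732 = 1.1786
  y_2 = 1.5096 - 0.02*21.1337 = 1.0869
Step 3: grad_x = 2*5*1.1786 = 11.7856, grad_y = 2*7*1.0869 = 15.2163
  x_3 = 1.1786 - 0.02*11.7856 = 0.9428
  y_3 = 1.0869 - 0.02*15.2163 = 0.7826
Step 4: grad_x = 2*5*0.9428 = 9.4285, grad_y = 2*7*0.7826 = 10.9557
  x_4 = 0.9428 - 0.02*9.4285 = 0.7543
  y_4 = 0.7826 - 0.02*10.9557 = 0.5634
Step 5: grad_x = 2*5*0.7543 = 7.5428, grad_y = 2*7*0.5634 = 7.8881
  x_5 = 0.7543 - 0.02*7.5428 = 0.6034
  y_5 = 0.5634 - 0.02*7.8881 = 0.4057
f(0.6034, 0.4057) = 5*0.6034^2 + 7*0.4057^2 = 2.9726


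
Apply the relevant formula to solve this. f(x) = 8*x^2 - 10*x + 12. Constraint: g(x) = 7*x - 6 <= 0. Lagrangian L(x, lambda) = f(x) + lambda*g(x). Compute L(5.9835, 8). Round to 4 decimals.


Step 1: Evaluate f(x).
f(5.9835) = 8*5.9835^2 - 10*5.9835 + 12 = 238.5832
Step 2: Evaluate g(x).
g(5.9835) = 7*5.9835 - 6 = 35.8845
Step 3: Compute Lagrangian.
L = 238.5832 + 8*35.8845 = 525.6592


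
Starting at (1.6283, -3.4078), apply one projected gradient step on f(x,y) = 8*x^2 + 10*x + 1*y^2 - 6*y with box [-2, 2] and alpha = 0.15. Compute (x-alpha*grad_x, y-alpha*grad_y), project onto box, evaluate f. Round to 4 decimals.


Step 1: Compute gradient at (1.6283, -3.4078).
grad_x = 2*8*1.6283 + 10 = 36.0528
grad_y = 2*1*-3.4078 - 6 = -12.8156
Step 2: Gradient step.
x_raw = 1.6283 - 0.15*36.0528 = -3.7796
y_raw = -3.4078 - 0.15*-12.8156 = -1.4855
Step 3: Project onto [-2, 2].
x_proj = clip(-3.7796) = -2.0
y_proj = clip(-1.4855) = -1.4855
Step 4: Evaluate f.
f(-2.0, -1.4855) = 23.1194


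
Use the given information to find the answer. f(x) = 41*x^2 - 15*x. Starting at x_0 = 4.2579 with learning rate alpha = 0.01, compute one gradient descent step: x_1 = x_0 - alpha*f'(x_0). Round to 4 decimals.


We compute the gradient at x_0 and apply the update.
f'(x) = 82*x - 15
f'(4.2579) = 82*4.2579 - 15 = 334.1478
x_1 = 4.2579 - 0.01*334.1478 = 0.9164


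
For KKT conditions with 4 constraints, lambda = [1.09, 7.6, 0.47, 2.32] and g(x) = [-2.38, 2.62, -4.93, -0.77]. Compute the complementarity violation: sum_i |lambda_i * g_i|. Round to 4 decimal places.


KKT complementary slackness check:
lambda_1 * g_1 = 1.09 * -2.38 = -2.5942
lambda_2 * g_2 = 7.6 * 2.62 = 19.912
lambda_3 * g_3 = 0.47 * -4.93 = -2.3171
lambda_4 * g_4 = 2.32 * -0.77 = -1.7864
Total violation = 2.5942 + 19.912 + 2.3171 + 1.7864 = 26.6097


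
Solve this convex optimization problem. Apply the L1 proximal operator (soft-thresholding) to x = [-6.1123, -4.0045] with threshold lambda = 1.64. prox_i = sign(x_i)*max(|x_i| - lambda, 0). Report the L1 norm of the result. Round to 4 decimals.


Soft-thresholding with lambda = 1.64:
prox(-6.1123) = sign(-6.1123)*max(|-6.1123| - 1.64, 0) = -4.4723
prox(-4.0045) = sign(-4.0045)*max(|-4.0045| - 1.64, 0) = -2.3645
prox(x) = [-4.4723, -2.3645]
||prox(x)||_1 = 4.4723 + 2.3645 = 6.8368


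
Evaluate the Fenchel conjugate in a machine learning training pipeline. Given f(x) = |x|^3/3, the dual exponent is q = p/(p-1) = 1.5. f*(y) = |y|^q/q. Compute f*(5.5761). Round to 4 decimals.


The conjugate exponent q satisfies 1/p + 1/q = 1.
p = 3, so q = 3/(3 - 1) = 1.5
|y|^q = 5.5761^1.5 = 13.1673
f*(5.5761) = 13.1673 / 1.5 = 8.7782


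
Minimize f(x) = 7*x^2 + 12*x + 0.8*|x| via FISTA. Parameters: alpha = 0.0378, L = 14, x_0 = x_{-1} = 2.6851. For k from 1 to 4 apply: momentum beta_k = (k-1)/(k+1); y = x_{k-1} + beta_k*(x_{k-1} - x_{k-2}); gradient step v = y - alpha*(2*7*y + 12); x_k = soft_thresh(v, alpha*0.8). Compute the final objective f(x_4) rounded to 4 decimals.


FISTA on f(x) = 7*x^2 + 12*x + 0.8*|x|
L = 14, alpha = 0.0378
Iteration 1: beta = 0.0, y = 2.6851 + 0.0*(2.6851 - 2.6851) = 2.6851
  grad(y) = 49.5914, v = y - alpha*grad = 0.8105
  prox(v) = soft_thresh(0.8105, 0.0302) = 0.7803
Iteration 2: beta = 0.3333, y = 0.7803 + 0.3333*(0.7803 - 2.6851) = 0.1454
  grad(y) = 14.0352, v = y - alpha*grad = -0.3852
  prox(v) = soft_thresh(-0.3852, 0.0302) = -0.3549
Iteration 3: beta = 0.5, y = -0.3549 + 0.5*(-0.3549 - 0.7803) = -0.9225
  grad(y) = -0.9154, v = y - alpha*grad = -0.8879
  prox(v) = soft_thresh(-0.8879, 0.0302) = -0.8577
Iteration 4: beta = 0.6, y = -0.8577 + 0.6*(-0.8577 + 0.3549) = -1.1593
  grad(y) = -4.2309, v = y - alpha*grad = -0.9994
  prox(v) = soft_thresh(-0.9994, 0.0302) = -0.9692
f(x_4) = 7*(-0.9692)^2 + 12*(-0.9692) + 0.8*|-0.9692| = -4.2796


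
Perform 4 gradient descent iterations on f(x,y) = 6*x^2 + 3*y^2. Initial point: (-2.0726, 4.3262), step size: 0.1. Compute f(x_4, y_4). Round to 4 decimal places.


Gradient descent on f(x,y) = 6*x^2 + 3*y^2.
Starting point: (-2.0726, 4.3262), alpha = 0.1
Step 1: grad_x = 2*6*-2.0726 = -24.8712, grad_y = 2*3*4.3262 = 25.9572
  x_1 = -2.0726 - 0.1*-24.8712 = 0.4145
  y_1 = 4.3262 - 0.1*25.9572 = 1.7305
Step 2: grad_x = 2*6*0.4145 = 4.9742, grad_y = 2*3*1.7305 = 10.3829
  x_2 = 0.4145 - 0.1*4.9742 = -0.0829
  y_2 = 1.7305 - 0.1*10.3829 = 0.6922
Step 3: grad_x = 2*6*-0.0829 = -0.9948, grad_y = 2*3*0.6922 = 4.1532
  x_3 = -0.0829 - 0.1*-0.9948 = 0.0166
  y_3 = 0.6922 - 0.1*4.1532 = 0.2769
Step 4: grad_x = 2*6*0.0166 = 0.199, grad_y = 2*3*0.2769 = 1.6613
  x_4 = 0.0166 - 0.1*0.199 = -0.0033
  y_4 = 0.2769 - 0.1*1.6613 = 0.1108
f(-0.0033, 0.1108) = 6*(-0.0033)^2 + 3*0.1108^2 = 0.0369


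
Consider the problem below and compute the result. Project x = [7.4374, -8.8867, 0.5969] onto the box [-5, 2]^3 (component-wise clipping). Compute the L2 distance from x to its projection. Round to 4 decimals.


Project each component onto [-5, 2].
clip(7.4374) = 2.0, clip(-8.8867) = -5.0, clip(0.5969) = 0.5969
Projection = [2.0, -5.0, 0.5969]
Squared diffs: [29.5653, 15.1064, 0.0]
Distance = sqrt(44.6717) = 6.6837


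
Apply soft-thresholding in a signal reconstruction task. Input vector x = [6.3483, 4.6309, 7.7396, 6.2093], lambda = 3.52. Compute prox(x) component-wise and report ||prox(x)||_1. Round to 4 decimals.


Soft-thresholding with lambda = 3.52:
prox(6.3483) = sign(6.3483)*max(|6.3483| - 3.52, 0) = 2.8283
prox(4.6309) = sign(4.6309)*max(|4.6309| - 3.52, 0) = 1.1109
prox(7.7396) = sign(7.7396)*max(|7.7396| - 3.52, 0) = 4.2196
prox(6.2093) = sign(6.2093)*max(|6.2093| - 3.52, 0) = 2.6893
prox(x) = [2.8283, 1.1109, 4.2196, 2.6893]
||prox(x)||_1 = 2.8283 + 1.1109 + 4.2196 + 2.6893 = 10.8481


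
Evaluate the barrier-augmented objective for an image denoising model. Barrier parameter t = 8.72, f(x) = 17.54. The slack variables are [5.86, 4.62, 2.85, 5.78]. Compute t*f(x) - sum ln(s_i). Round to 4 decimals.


Step 1: Compute log-barrier.
ln values: [1.7681, 1.5304, 1.0473, 1.7544]
phi = -(1.7681 + 1.5304 + 1.0473 + 1.7544) = -6.1003
Step 2: Compute augmented objective.
t*f(x) = 8.72*17.54 = 152.9488
Total = 152.9488 - 6.1003 = 146.8485


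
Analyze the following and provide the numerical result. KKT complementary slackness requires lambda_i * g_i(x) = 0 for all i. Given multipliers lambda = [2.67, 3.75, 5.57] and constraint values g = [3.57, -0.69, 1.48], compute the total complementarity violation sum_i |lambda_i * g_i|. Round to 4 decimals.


KKT complementary slackness check:
lambda_1 * g_1 = 2.67 * 3.57 = 9.5319
lambda_2 * g_2 = 3.75 * -0.69 = -2.5875
lambda_3 * g_3 = 5.57 * 1.48 = 8.2436
Total violation = 9.5319 + 2.5875 + 8.2436 = 20.363


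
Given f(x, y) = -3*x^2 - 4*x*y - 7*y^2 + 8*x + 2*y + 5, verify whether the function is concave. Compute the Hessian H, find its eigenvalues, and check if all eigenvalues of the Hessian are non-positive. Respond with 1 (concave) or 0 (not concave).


The Hessian of f(x,y) = -3*x^2 - 4*x*y - 7*y^2 + 8*x + 2*y + 5 is:
H = [[-6, -4], [-4, -14]]
Trace = -6 - 14 = -20
Determinant = -6*-14 - (-4)^2 = 68
Discriminant = (-20)^2 - 4*68 = 128.0
Eigenvalues: lambda_1 = -15.6569, lambda_2 = -4.3431
The function is concave.

1


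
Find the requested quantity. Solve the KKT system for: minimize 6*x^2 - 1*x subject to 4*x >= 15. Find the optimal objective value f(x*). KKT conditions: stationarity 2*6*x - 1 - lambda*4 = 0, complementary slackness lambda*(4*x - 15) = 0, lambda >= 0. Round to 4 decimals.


Step 1: Try lambda = 0 (constraint inactive).
x_unc = 1/(2*6) = 0.0833
Check: 4*0.0833 = 0.3332 < 15 -- violated!
Step 2: Constraint must be active: 4*x = 15
x* = 15/4 = 3.75
lambda = (2*6*3.75 - 1)/4 = 11.0
Step 3: Compute optimal value.
f(x*) = 6*3.75^2 - 1*3.75 = 80.625


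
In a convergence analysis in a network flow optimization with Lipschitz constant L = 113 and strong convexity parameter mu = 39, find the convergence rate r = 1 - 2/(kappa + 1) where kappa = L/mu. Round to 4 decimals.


Step 1: Compute the condition number.
kappa = L/mu = 113/39 = 2.8974
Step 2: Compute the convergence rate.
r = 1 - 2/(kappa + 1) = 1 - 2*mu/(L + mu) = (L - mu)/(L + mu) = 74/152 = 0.4868


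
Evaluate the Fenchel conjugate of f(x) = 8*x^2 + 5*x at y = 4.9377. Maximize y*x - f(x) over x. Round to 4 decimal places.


f*(y) = sup_x {y*x - a*x^2 - b*x} = sup_x {(y-b)*x - a*x^2}
FOC: (y - b) - 2a*x = 0 => x* = (y - b)/(2a)
x* = (4.9377 - 5)/(2*8) = -0.0039
f*(4.9377) = (y-b)^2/(4a) = (4.9377 - 5)^2/(4*8)
= 0.0039/32 = 0.0001


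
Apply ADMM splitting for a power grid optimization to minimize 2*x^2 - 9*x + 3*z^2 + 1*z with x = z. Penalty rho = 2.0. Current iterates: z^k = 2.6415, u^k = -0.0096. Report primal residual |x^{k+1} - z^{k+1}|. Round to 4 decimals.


ADMM iteration with rho = 2.0, z^k = 2.6415, u^k = -0.0096
Step 1: x-update.
Minimize 2*x^2 - 9*x + (2.0/2)*(x - 2.6415 - 0.0096)^2
FOC: (2*2 + 2.0)*x = 9 + 2.0*(2.6415 + 0.0096)
x^{k+1} = 2.3837
Step 2: z-update.
Minimize 3*z^2 + 1*z + (2.0/2)*(2.3837 - z - 0.0096)^2
FOC: (2*3 + 2.0)*z = -1 + 2.0*(2.3837 - 0.0096)
z^{k+1} = 0.4685
Step 3: u-update.
u^{k+1} = -0.0096 + 2.3837 - 0.4685 = 1.9056
Step 4: Primal residual = |2.3837 - 0.4685| = 1.9152


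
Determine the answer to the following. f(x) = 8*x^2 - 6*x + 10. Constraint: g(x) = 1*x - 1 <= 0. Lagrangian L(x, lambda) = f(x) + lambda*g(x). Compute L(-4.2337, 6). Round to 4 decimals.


Step 1: Evaluate f(x).
f(-4.2337) = 8*(-4.2337)^2 - 6*(-4.2337) + 10 = 178.7959
Step 2: Evaluate g(x).
g(-4.2337) = 1*-4.2337 - 1 = -5.2337
Step 3: Compute Lagrangian.
L = 178.7959 + 6*-5.2337 = 147.3937


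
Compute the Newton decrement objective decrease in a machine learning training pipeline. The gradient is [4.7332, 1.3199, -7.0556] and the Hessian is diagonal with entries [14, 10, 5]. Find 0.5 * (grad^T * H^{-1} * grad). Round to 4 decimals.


Step 1: H is diagonal, so H^(-1) * g = [0.3381, 0.132, -1.4111].
Step 2: g^T H^(-1) g = sum_i g_i^2 / H_ii
  = (4.7332)^2/14 + (1.3199)^2/10 + (-7.0556)^2/5
  = 1.6002 + 0.1742 + 9.9563 = 11.7307
Step 3: Objective decrease = 0.5 * g^T H^(-1) g = 5.8654


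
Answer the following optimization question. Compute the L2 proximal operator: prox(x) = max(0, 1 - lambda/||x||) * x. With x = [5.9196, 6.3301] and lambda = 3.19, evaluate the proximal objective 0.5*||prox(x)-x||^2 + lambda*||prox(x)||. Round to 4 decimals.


Step 1: Compute ||x||.
||x|| = 8.6667
Step 2: Compute scaling factor.
scale = max(0, 1 - 3.19/8.6667) = 0.6319
Step 3: prox(x) = [3.7407, 4.0001]
||prox(x)|| = 5.4767
Step 4: Proximal objective.
0.5*||prox-x||^2 = 5.0881
lambda*||prox|| = 17.4707
Total = 22.5587


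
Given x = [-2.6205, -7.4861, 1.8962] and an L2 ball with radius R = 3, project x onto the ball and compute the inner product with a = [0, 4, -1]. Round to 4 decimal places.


Step 1: Compute ||x|| (intermediates to 6 decimals).
||x|| = sqrt((-2.6205)^2 + (-7.4861)^2 + 1.8962^2) = 8.155016
Step 2: Project.
Since ||x|| > R, scale = R/||x|| = 3/8.155016 = 0.367872, proj(x) = scale * x
proj(x) = [-0.964009, -2.753927, 0.697559]
Step 3: Dot product.
a^T * proj(x) = 0*(-0.964009) + 4*(-2.753927) - 1*0.697559 = -11.7133


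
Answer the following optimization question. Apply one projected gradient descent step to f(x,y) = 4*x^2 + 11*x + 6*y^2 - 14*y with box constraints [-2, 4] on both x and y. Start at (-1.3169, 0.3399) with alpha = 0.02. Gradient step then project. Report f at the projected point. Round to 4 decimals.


Step 1: Compute gradient at (-1.3169, 0.3399).
grad_x = 2*4*-1.3169 + 11 = 0.4648
grad_y = 2*6*0.3399 - 14 = -9.9212
Step 2: Gradient step.
x_raw = -1.3169 - 0.02*0.4648 = -1.3262
y_raw = 0.3399 - 0.02*-9.9212 = 0.5383
Step 3: Project onto [-2, 4].
x_proj = clip(-1.3262) = -1.3262
y_proj = clip(0.5383) = 0.5383
Step 4: Evaluate f.
f(-1.3262, 0.5383) = -13.3508


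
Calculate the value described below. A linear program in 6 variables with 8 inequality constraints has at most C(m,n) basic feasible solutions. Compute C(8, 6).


Each vertex corresponds to some choice of n active constraints out of m, so the number of vertices is at most C(m, n) = m! / (n!(m-n)!).
m = 8, n = 6
Numerator: 8 * 7 * 6 * 5 * 4 * 3
Denominator: 6! = 720
C(8, 6) = 28


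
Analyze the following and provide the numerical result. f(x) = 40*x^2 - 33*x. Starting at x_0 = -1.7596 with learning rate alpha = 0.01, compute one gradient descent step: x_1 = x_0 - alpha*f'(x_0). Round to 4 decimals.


We compute the gradient at x_0 and apply the update.
f'(x) = 80*x - 33
f'(-1.7596) = 80*-1.7596 - 33 = -173.768
x_1 = -1.7596 - 0.01*-173.768 = -0.0219


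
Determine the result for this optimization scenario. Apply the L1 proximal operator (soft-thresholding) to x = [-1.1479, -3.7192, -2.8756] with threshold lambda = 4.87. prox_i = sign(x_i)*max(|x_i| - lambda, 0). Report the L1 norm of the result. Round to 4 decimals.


Soft-thresholding with lambda = 4.87:
prox(-1.1479) = sign(-1.1479)*max(|-1.1479| - 4.87, 0) = 0.0
prox(-3.7192) = sign(-3.7192)*max(|-3.7192| - 4.87, 0) = 0.0
prox(-2.8756) = sign(-2.8756)*max(|-2.8756| - 4.87, 0) = 0.0
prox(x) = [0.0, 0.0, 0.0]
||prox(x)||_1 = 0.0 + 0.0 + 0.0 = 0.0


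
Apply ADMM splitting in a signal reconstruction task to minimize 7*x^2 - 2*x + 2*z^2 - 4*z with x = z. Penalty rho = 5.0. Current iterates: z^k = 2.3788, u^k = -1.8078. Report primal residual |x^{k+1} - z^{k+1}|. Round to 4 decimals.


ADMM iteration with rho = 5.0, z^k = 2.3788, u^k = -1.8078
Step 1: x-update.
Minimize 7*x^2 - 2*x + (5.0/2)*(x - 2.3788 - 1.8078)^2
FOC: (2*7 + 5.0)*x = 2 + 5.0*(2.3788 + 1.8078)
x^{k+1} = 1.207
Step 2: z-update.
Minimize 2*z^2 - 4*z + (5.0/2)*(1.207 - z - 1.8078)^2
FOC: (2*2 + 5.0)*z = 4 + 5.0*(1.207 - 1.8078)
z^{k+1} = 0.1107
Step 3: u-update.
u^{k+1} = -1.8078 + 1.207 - 0.1107 = -0.7115
Step 4: Primal residual = |1.207 - 0.1107| = 1.0963


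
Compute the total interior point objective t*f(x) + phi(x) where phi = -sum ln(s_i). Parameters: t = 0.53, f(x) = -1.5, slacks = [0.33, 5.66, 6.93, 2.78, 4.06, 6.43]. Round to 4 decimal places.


Step 1: Compute log-barrier.
ln values: [-1.1087, 1.7334, 1.9359, 1.0225, 1.4012, 1.861]
phi = -(-1.1087 + 1.7334 + 1.9359 + 1.0225 + 1.4012 + 1.861) = -6.8452
Step 2: Compute augmented objective.
t*f(x) = 0.53*-1.5 = -0.795
Total = -0.795 - 6.8452 = -7.6402


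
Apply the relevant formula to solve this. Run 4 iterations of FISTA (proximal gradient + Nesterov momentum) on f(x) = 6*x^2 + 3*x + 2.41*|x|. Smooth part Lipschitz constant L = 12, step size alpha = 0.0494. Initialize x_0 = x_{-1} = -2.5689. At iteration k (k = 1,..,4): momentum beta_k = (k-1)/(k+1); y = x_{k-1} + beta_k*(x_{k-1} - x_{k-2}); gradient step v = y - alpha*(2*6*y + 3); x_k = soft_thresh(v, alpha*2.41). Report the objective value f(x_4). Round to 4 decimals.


FISTA on f(x) = 6*x^2 + 3*x + 2.41*|x|
L = 12, alpha = 0.0494
Iteration 1: beta = 0.0, y = -2.5689 + 0.0*(-2.5689 + 2.5689) = -2.5689
  grad(y) = -27.8268, v = y - alpha*grad = -1.1943
  prox(v) = soft_thresh(-1.1943, 0.1191) = -1.0752
Iteration 2: beta = 0.3333, y = -1.0752 + 0.3333*(-1.0752 + 2.5689) = -0.5773
  grad(y) = -3.9276, v = y - alpha*grad = -0.3833
  prox(v) = soft_thresh(-0.3833, 0.1191) = -0.2642
Iteration 3: beta = 0.5, y = -0.2642 + 0.5*(-0.2642 + 1.0752) = 0.1413
  grad(y) = 4.6952, v = y - alpha*grad = -0.0907
  prox(v) = soft_thresh(-0.0907, 0.1191) = 0.0
Iteration 4: beta = 0.6, y = 0.0 + 0.6*(0.0 + 0.2642) = 0.1585
  grad(y) = 4.9024, v = y - alpha*grad = -0.0836
  prox(v) = soft_thresh(-0.0836, 0.1191) = 0.0
f(x_4) = 6*0.0^2 + 3*0.0 + 2.41*|0.0| = 0.0


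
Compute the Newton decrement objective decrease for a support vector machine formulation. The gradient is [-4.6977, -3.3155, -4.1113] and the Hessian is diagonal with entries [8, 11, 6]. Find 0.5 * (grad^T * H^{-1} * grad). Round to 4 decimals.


Step 1: H is diagonal, so H^(-1) * g = [-0.5872, -0.3014, -0.6852].
Step 2: g^T H^(-1) g = sum_i g_i^2 / H_ii
  = (-4.6977)^2/8 + (-3.3155)^2/11 + (-4.1113)^2/6
  = 2.7585 + 0.9993 + 2.8171 = 6.575
Step 3: Objective decrease = 0.5 * g^T H^(-1) g = 3.2875


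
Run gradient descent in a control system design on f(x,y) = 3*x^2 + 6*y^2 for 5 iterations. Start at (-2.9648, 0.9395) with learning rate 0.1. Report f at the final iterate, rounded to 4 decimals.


Gradient descent on f(x,y) = 3*x^2 + 6*y^2.
Starting point: (-2.9648, 0.9395), alpha = 0.1
Step 1: grad_x = 2*3*-2.9648 = -17.7888, grad_y = 2*6*0.9395 = 11.274
  x_1 = -2.9648 - 0.1*-17.7888 = -1.1859
  y_1 = 0.9395 - 0.1*11.274 = -0.1879
Step 2: grad_x = 2*3*-1.1859 = -7.1155, grad_y = 2*6*-0.1879 = -2.2548
  x_2 = -1.1859 - 0.1*-7.1155 = -0.4744
  y_2 = -0.1879 - 0.1*-2.2548 = 0.0376
Step 3: grad_x = 2*3*-0.4744 = -2.8462, grad_y = 2*6*0.0376 = 0.451
  x_3 = -0.4744 - 0.1*-2.8462 = -0.1897
  y_3 = 0.0376 - 0.1*0.451 = -0.0075
Step 4: grad_x = 2*3*-0.1897 = -1.1385, grad_y = 2*6*-0.0075 = -0.0902
  x_4 = -0.1897 - 0.1*-1.1385 = -0.0759
  y_4 = -0.0075 - 0.1*-0.0902 = 0.0015
Step 5: grad_x = 2*3*-0.0759 = -0.4554, grad_y = 2*6*0.0015 = 0.018
  x_5 = -0.0759 - 0.1*-0.4554 = -0.0304
  y_5 = 0.0015 - 0.1*0.018 = -0.0003
f(-0.0304, -0.0003) = 3*(-0.0304)^2 + 6*(-0.0003)^2 = 0.0028


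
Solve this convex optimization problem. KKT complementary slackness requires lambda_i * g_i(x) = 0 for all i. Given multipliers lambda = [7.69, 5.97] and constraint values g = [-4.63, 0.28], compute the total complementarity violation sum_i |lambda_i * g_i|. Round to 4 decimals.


KKT complementary slackness check:
lambda_1 * g_1 = 7.69 * -4.63 = -35.6047
lambda_2 * g_2 = 5.97 * 0.28 = 1.6716
Total violation = 35.6047 + 1.6716 = 37.2763


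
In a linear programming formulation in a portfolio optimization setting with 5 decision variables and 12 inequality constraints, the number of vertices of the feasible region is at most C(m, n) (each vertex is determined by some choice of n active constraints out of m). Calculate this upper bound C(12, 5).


Each vertex corresponds to some choice of n active constraints out of m, so the number of vertices is at most C(m, n) = m! / (n!(m-n)!).
m = 12, n = 5
Numerator: 12 * 11 * 10 * 9 * 8
Denominator: 5! = 120
C(12, 5) = 792
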